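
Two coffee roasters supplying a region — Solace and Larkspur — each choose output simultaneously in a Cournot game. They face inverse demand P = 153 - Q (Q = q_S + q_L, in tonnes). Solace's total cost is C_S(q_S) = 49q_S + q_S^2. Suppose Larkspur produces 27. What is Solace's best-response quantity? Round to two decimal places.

With the rival's output fixed at 27, Solace's profit is π_S = (153 - 27 - q_S)q_S - (49q_S + q_S²) = (126 - q_S)q_S - (49q_S + q_S²).
∂π_S/∂q_S = 77 - 4q_S = 0, so q_S = 77/4.

19.25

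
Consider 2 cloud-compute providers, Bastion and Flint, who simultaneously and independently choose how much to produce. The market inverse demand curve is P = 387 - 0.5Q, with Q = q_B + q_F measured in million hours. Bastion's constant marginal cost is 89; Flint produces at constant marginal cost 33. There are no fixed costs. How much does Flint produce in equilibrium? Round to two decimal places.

273.33

Bastion's profit: π_B = (387 - 0.5Q)q_B - (89q_B). Setting ∂π_B/∂q_B = 0: 298 - q_B - (1/2)(q_F) = 0.
Flint's first-order condition: 354 - q_F - (1/2)(q_B) = 0.
Rearranging gives the reaction functions q_B = (298 - (1/2)q_F) and q_F = (354 - (1/2)q_B).
Solving the pair: q_B = 484/3, q_F = 820/3.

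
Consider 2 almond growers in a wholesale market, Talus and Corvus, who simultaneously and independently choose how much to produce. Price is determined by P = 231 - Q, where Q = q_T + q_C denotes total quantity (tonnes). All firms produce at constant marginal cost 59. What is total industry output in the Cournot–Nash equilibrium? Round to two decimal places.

114.67

Each firm earns π_i = (231 - Q)q_i - 59q_i.
First-order condition (treating rivals' output as given): 172 - 2q_i - q_j = 0.
By symmetry each firm produces the same amount; substituting q_j = q_i yields q_i = 172/3.
Total output Q = 172/3 + 172/3 = 344/3.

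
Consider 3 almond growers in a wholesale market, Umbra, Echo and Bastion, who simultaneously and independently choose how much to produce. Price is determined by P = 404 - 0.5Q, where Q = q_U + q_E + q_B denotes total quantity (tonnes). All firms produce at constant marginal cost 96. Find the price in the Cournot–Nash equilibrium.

A representative firm's profit is π_i = q_i(404 - 0.5Q) - 96q_i.
First-order condition (treating rivals' output as given): 308 - q_i - (1/2)·Σ_{j≠i} q_j = 0.
With identical firms every q_j equals q_i, so Σ_{j≠i} q_j = 2q_i and 308 = 2q_i, giving q_i = 154.
Total output Q = 462, so price P = 404 - (1/2)·462 = 173.

173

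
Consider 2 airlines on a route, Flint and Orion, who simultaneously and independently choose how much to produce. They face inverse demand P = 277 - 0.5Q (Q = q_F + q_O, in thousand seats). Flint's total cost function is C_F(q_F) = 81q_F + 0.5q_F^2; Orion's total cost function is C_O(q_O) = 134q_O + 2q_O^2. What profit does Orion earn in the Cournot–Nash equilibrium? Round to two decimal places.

929.49

Flint's profit: π_F = (277 - 0.5Q)q_F - (81q_F + (1/2)q_F²). Setting ∂π_F/∂q_F = 0: 196 - 2q_F - (1/2)(q_O) = 0.
Orion's profit: π_O = (277 - 0.5Q)q_O - (134q_O + 2q_O²). Setting ∂π_O/∂q_O = 0: 143 - 5q_O - (1/2)(q_F) = 0.
Rearranging gives the reaction functions q_F = (196 - (1/2)q_O)/2 and q_O = (143 - (1/2)q_F)/5.
Solving the pair: q_F = 93.1795, q_O = 752/39.
Price P = 277 - (1/2)·(1462/13) = 220.7692.
Orion's profit: 220.7692·(752/39) - 134·(752/39) - 2(752/39)² = 929.4938.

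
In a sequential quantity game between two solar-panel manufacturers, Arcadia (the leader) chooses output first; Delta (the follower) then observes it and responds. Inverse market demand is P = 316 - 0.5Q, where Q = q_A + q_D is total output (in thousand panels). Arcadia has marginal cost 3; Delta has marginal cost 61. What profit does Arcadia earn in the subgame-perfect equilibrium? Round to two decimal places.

The follower Delta best-responds to any q_A: π_D = (316 - 0.5Q)q_D - 61q_D.
Setting the follower's marginal profit to zero, 255 - (1/2)q_A - q_D = 0, i.e. q_D = (255 - (1/2)q_A).
Arcadia substitutes q_D(q_A) into its own profit: π_A = q_A(316 - (1/2)q_A - (255 - (1/2)q_A)/2) - 3q_A = (377/2 - (1/4)q_A)q_A - 3q_A.
The leader's first-order condition 371/2 - (1/2)q_A = 0 yields q_A = 371.
Then q_D = (255 - (1/2)·371) = 139/2.
Price P = 316 - (1/2)·(881/2) = 383/4.
Arcadia's profit: (383/4 - 3)·371 = 34410.2500.

34410.25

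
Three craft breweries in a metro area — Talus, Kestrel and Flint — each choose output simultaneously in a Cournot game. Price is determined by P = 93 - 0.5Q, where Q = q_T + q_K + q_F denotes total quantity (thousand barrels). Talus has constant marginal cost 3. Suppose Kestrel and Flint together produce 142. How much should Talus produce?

19

With rivals' combined output fixed at 142, Talus's profit is π_T = (93 - (1/2)·142 - (1/2)q_T)q_T - (3q_T) = (22 - (1/2)q_T)q_T - (3q_T).
∂π_T/∂q_T = 19 - q_T = 0, so q_T = 19.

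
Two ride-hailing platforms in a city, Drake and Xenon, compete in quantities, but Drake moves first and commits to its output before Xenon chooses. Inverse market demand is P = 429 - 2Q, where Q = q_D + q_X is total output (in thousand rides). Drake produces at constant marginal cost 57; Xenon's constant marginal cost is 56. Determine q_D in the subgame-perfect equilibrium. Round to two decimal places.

92.75

The follower Xenon best-responds to any q_D: π_X = (429 - 2Q)q_X - 56q_X.
Setting the follower's marginal profit to zero, 373 - 2q_D - 4q_X = 0, i.e. q_X = (373 - 2q_D)/4.
Drake substitutes q_X(q_D) into its own profit: π_D = q_D(429 - 2q_D - (373 - 2q_D)/2) - 57q_D = (485/2 - q_D)q_D - 57q_D.
Maximising: ∂π_D/∂q_D = 371/2 - 2q_D = 0, giving q_D = 371/4.
Then q_X = (373 - 2·(371/4))/4 = 375/8.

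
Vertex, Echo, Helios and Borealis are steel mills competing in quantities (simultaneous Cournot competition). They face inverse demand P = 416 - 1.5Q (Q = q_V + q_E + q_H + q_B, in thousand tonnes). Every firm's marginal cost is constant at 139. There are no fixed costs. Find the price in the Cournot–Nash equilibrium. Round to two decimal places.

194.40

A representative firm's profit is π_i = q_i(416 - 1.5Q) - 139q_i.
First-order condition (treating rivals' output as given): 277 - 3q_i - (3/2)·Σ_{j≠i} q_j = 0.
With identical firms every q_j equals q_i, so Σ_{j≠i} q_j = 3q_i and 277 = (15/2)q_i, giving q_i = 554/15.
Total output Q = 147.7333, so price P = 416 - (3/2)·147.7333 = 972/5.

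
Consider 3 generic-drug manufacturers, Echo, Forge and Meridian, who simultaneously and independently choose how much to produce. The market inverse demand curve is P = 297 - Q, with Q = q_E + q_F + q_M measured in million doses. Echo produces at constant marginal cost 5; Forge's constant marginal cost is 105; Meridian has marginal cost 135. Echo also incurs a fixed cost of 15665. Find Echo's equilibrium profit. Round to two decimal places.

1365.25

Echo's profit: π_E = (297 - Q)q_E - (5q_E). Setting ∂π_E/∂q_E = 0: 292 - 2q_E - (q_F + q_M) = 0.
Forge's profit: π_F = (297 - Q)q_F - (105q_F). Setting ∂π_F/∂q_F = 0: 192 - 2q_F - (q_E + q_M) = 0.
Meridian's first-order condition: 162 - 2q_M - (q_E + q_F) = 0.
Summing all 3 equations gives 646 − 4Q = 0, hence Q = 323/2.
Back-substituting: q_E = (292 − 323/2) = 261/2, q_F = (192 − 323/2) = 61/2, q_M = (162 − 323/2) = 1/2.
Price P = 297 - 323/2 = 271/2.
Echo's profit: (271/2 - 5)·(261/2) - 15665 = 1365.2500.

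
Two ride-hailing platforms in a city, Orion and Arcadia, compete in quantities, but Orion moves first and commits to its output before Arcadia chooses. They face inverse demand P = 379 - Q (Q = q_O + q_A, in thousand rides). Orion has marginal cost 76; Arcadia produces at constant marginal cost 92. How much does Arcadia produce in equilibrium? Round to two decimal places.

63.75

The follower Arcadia best-responds to any q_O: π_A = (379 - Q)q_A - 92q_A.
∂π_A/∂q_A = 287 - q_O - 2q_A = 0 gives the reaction function q_A = (287 - q_O)/2.
Orion substitutes q_A(q_O) into its own profit: π_O = q_O(379 - q_O - (287 - q_O)/2) - 76q_O = (471/2 - (1/2)q_O)q_O - 76q_O.
The leader's first-order condition 319/2 - q_O = 0 yields q_O = 319/2.
Then q_A = (287 - 319/2)/2 = 255/4.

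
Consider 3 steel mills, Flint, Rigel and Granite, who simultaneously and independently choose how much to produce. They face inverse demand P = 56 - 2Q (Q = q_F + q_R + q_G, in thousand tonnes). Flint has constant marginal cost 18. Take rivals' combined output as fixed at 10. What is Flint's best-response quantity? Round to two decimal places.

4.50

With rivals' combined output fixed at 10, Flint's profit is π_F = (56 - 2·10 - 2q_F)q_F - (18q_F) = (36 - 2q_F)q_F - (18q_F).
∂π_F/∂q_F = 18 - 4q_F = 0, so q_F = 9/2.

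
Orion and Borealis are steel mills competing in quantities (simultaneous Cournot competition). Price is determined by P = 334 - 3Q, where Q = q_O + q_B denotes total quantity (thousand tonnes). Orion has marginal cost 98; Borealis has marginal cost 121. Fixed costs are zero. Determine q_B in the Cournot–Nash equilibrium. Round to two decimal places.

Orion's profit: π_O = (334 - 3Q)q_O - (98q_O). Setting ∂π_O/∂q_O = 0: 236 - 6q_O - 3(q_B) = 0.
Borealis's profit: π_B = (334 - 3Q)q_B - (121q_B). Setting ∂π_B/∂q_B = 0: 213 - 6q_B - 3(q_O) = 0.
So q_O = (236 - 3q_B)/6 and q_B = (213 - 3q_O)/6.
Substituting one into the other gives q_O = 259/9 and q_B = 190/9.

21.11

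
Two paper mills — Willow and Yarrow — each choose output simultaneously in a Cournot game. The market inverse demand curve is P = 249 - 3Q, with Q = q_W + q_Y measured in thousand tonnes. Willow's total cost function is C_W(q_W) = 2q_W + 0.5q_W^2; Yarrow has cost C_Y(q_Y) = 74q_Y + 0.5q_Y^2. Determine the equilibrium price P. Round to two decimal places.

Willow's profit: π_W = (249 - 3Q)q_W - (2q_W + (1/2)q_W²). Setting ∂π_W/∂q_W = 0: 247 - 7q_W - 3(q_Y) = 0.
Yarrow's profit: π_Y = (249 - 3Q)q_Y - (74q_Y + (1/2)q_Y²). Setting ∂π_Y/∂q_Y = 0: 175 - 7q_Y - 3(q_W) = 0.
Rearranging gives the reaction functions q_W = (247 - 3q_Y)/7 and q_Y = (175 - 3q_W)/7.
Solving the pair: q_W = 301/10, q_Y = 121/10.
Total output Q = 211/5, so price P = 249 - 3·(211/5) = 612/5.

122.40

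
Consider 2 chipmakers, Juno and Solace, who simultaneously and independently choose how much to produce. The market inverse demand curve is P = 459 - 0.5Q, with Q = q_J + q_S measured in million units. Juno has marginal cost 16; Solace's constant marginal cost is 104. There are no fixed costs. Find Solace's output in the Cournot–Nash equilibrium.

178

Juno's profit: π_J = (459 - 0.5Q)q_J - (16q_J). Setting ∂π_J/∂q_J = 0: 443 - q_J - (1/2)(q_S) = 0.
Solace's first-order condition: 355 - q_S - (1/2)(q_J) = 0.
Rearranging gives the reaction functions q_J = (443 - (1/2)q_S) and q_S = (355 - (1/2)q_J).
Solving the pair: q_J = 354, q_S = 178.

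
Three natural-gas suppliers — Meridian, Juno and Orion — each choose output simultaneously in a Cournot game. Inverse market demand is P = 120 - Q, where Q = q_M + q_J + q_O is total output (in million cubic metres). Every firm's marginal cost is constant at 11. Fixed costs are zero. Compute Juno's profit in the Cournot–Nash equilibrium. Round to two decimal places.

Each firm earns π_i = (120 - Q)q_i - 11q_i.
First-order condition (treating rivals' output as given): 109 - 2q_i - Σ_{j≠i} q_j = 0.
By symmetry each firm produces the same amount; substituting Σ_{j≠i} q_j = 2q_i yields q_i = 109/4.
Price P = 120 - 327/4 = 153/4.
Juno's profit: (153/4 - 11)·(109/4) = 742.5625.

742.56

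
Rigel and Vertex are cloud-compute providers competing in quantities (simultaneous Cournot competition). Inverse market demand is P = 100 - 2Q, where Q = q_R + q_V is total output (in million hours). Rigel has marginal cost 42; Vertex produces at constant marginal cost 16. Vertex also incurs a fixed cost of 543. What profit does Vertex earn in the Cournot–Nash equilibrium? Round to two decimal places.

Rigel's profit: π_R = (100 - 2Q)q_R - (42q_R). Setting ∂π_R/∂q_R = 0: 58 - 4q_R - 2(q_V) = 0.
Vertex's first-order condition: 84 - 4q_V - 2(q_R) = 0.
Best responses: q_R = (58 - 2q_V)/4, q_V = (84 - 2q_R)/4.
Substituting one into the other gives q_R = 16/3 and q_V = 55/3.
Price P = 100 - 2·(71/3) = 158/3.
Vertex's profit: (158/3 - 16)·(55/3) - 543 = 1163/9.

129.22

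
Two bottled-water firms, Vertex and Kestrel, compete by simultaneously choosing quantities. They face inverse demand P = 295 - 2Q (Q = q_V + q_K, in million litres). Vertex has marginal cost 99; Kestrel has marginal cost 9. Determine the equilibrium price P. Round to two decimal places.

134.33

Vertex's profit: π_V = (295 - 2Q)q_V - (99q_V). Setting ∂π_V/∂q_V = 0: 196 - 4q_V - 2(q_K) = 0.
Kestrel's profit: π_K = (295 - 2Q)q_K - (9q_K). Setting ∂π_K/∂q_K = 0: 286 - 4q_K - 2(q_V) = 0.
So q_V = (196 - 2q_K)/4 and q_K = (286 - 2q_V)/4.
Substituting one into the other gives q_V = 53/3 and q_K = 188/3.
Total output Q = 241/3, so price P = 295 - 2·(241/3) = 403/3.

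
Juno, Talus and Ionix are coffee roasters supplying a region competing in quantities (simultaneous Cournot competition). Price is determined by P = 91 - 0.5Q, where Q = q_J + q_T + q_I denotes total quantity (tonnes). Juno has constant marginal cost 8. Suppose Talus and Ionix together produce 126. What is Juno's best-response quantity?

20

With rivals' combined output fixed at 126, Juno's profit is π_J = (91 - (1/2)·126 - (1/2)q_J)q_J - (8q_J) = (28 - (1/2)q_J)q_J - (8q_J).
∂π_J/∂q_J = 20 - q_J = 0, so q_J = 20.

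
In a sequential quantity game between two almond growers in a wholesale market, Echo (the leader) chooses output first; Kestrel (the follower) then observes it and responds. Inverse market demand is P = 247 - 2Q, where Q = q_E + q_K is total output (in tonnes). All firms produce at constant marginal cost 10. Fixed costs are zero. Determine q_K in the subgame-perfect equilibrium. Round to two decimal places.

The follower Kestrel best-responds to any q_E: π_K = (247 - 2Q)q_K - 10q_K.
Setting the follower's marginal profit to zero, 237 - 2q_E - 4q_K = 0, i.e. q_K = (237 - 2q_E)/4.
Echo substitutes q_K(q_E) into its own profit: π_E = q_E(247 - 2q_E - (237 - 2q_E)/2) - 10q_E = (257/2 - q_E)q_E - 10q_E.
Leader FOC: 237/2 - 2q_E = 0, so q_E = 237/4.
Then q_K = (237 - 2·(237/4))/4 = 237/8.

29.63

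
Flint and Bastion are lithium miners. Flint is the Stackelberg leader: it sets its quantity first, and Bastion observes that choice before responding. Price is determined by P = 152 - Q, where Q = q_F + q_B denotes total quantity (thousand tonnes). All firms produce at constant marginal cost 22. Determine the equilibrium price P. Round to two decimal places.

The follower Bastion best-responds to any q_F: π_B = (152 - Q)q_B - 22q_B.
Follower FOC: 130 - q_F - 2q_B = 0, so q_B(q_F) = (130 - q_F)/2.
Flint substitutes q_B(q_F) into its own profit: π_F = q_F(152 - q_F - (130 - q_F)/2) - 22q_F = (87 - (1/2)q_F)q_F - 22q_F.
The leader's first-order condition 65 - q_F = 0 yields q_F = 65.
Then q_B = (130 - 65)/2 = 65/2.
Total output Q = 195/2, so price P = 152 - 195/2 = 109/2.

54.50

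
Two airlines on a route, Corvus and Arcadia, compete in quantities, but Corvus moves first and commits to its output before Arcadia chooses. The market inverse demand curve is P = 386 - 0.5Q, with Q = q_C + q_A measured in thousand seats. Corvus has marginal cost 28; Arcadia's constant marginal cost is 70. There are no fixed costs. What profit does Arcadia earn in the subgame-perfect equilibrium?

6728

Solve by backward induction. Given q_C, the follower Arcadia maximises π_A = (386 - (1/2)q_C - (1/2)q_A)q_A - 70q_A.
Setting the follower's marginal profit to zero, 316 - (1/2)q_C - q_A = 0, i.e. q_A = (316 - (1/2)q_C).
Corvus substitutes q_A(q_C) into its own profit: π_C = q_C(386 - (1/2)q_C - (316 - (1/2)q_C)/2) - 28q_C = (228 - (1/4)q_C)q_C - 28q_C.
The leader's first-order condition 200 - (1/2)q_C = 0 yields q_C = 400.
Then q_A = (316 - (1/2)·400) = 116.
Price P = 386 - (1/2)·516 = 128.
Arcadia's profit: (128 - 70)·116 = 6728.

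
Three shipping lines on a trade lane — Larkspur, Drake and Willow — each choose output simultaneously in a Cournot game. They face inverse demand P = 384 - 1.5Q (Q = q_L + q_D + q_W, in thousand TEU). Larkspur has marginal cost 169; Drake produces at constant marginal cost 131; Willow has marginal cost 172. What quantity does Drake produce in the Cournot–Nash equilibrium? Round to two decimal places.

55.33

Larkspur's profit: π_L = (384 - 1.5Q)q_L - (169q_L). Setting ∂π_L/∂q_L = 0: 215 - 3q_L - (3/2)(q_D + q_W) = 0.
Drake's profit: π_D = (384 - 1.5Q)q_D - (131q_D). Setting ∂π_D/∂q_D = 0: 253 - 3q_D - (3/2)(q_L + q_W) = 0.
Willow's profit: π_W = (384 - 1.5Q)q_W - (172q_W). Setting ∂π_W/∂q_W = 0: 212 - 3q_W - (3/2)(q_L + q_D) = 0.
Summing all 3 equations gives 680 − 6Q = 0, hence Q = 340/3.
Back-substituting: q_L = (215 − 170)/(3/2) = 30, q_D = (253 − 170)/(3/2) = 166/3, q_W = (212 − 170)/(3/2) = 28.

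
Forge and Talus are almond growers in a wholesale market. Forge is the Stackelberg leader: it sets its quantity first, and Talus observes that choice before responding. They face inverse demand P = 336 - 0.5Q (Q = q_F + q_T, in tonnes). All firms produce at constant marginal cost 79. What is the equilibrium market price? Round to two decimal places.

143.25

The follower Talus best-responds to any q_F: π_T = (336 - 0.5Q)q_T - 79q_T.
∂π_T/∂q_T = 257 - (1/2)q_F - q_T = 0 gives the reaction function q_T = (257 - (1/2)q_F).
The leader anticipates this reaction. Substituting into P = 336 - 0.5Q gives P = 415/2 - (1/4)q_F, so π_F = (415/2 - (1/4)q_F)q_F - 79q_F.
Maximising: ∂π_F/∂q_F = 257/2 - (1/2)q_F = 0, giving q_F = 257.
Then q_T = (257 - (1/2)·257) = 257/2.
Total output Q = 771/2, so price P = 336 - (1/2)·(771/2) = 573/4.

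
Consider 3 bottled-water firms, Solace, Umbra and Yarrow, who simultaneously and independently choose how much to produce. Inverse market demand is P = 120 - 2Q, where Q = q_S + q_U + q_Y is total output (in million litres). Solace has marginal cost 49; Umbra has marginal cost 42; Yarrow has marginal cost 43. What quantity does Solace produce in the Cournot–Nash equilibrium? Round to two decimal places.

Solace's profit: π_S = (120 - 2Q)q_S - (49q_S). Setting ∂π_S/∂q_S = 0: 71 - 4q_S - 2(q_U + q_Y) = 0.
Umbra's first-order condition: 78 - 4q_U - 2(q_S + q_Y) = 0.
Yarrow's profit: π_Y = (120 - 2Q)q_Y - (43q_Y). Setting ∂π_Y/∂q_Y = 0: 77 - 4q_Y - 2(q_S + q_U) = 0.
Adding the 3 first-order conditions: 226 − 8Q = 0, so Q = 113/4.
Back-substituting: q_S = (71 − 113/2)/2 = 29/4, q_U = (78 − 113/2)/2 = 43/4, q_Y = (77 − 113/2)/2 = 41/4.

7.25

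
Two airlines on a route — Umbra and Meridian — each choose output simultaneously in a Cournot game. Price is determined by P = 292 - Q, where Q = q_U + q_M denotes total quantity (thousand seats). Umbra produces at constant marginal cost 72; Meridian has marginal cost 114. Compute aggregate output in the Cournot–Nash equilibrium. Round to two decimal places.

Umbra's profit: π_U = (292 - Q)q_U - (72q_U). Setting ∂π_U/∂q_U = 0: 220 - 2q_U - (q_M) = 0.
Meridian's first-order condition: 178 - 2q_M - (q_U) = 0.
Best responses: q_U = (220 - q_M)/2, q_M = (178 - q_U)/2.
Solving the pair: q_U = 262/3, q_M = 136/3.
Total output Q = 262/3 + 136/3 = 398/3.

132.67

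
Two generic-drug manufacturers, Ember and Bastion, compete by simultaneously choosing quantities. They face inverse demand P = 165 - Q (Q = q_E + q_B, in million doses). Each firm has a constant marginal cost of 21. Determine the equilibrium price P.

69

Each firm earns π_i = (165 - Q)q_i - 21q_i.
Setting ∂π_i/∂q_i = 0 with rivals' quantities fixed: 144 - 2q_i - q_j = 0.
By symmetry each firm produces the same amount; substituting q_j = q_i yields q_i = 144/3 = 48.
Total output Q = 96, so price P = 165 - 96 = 69.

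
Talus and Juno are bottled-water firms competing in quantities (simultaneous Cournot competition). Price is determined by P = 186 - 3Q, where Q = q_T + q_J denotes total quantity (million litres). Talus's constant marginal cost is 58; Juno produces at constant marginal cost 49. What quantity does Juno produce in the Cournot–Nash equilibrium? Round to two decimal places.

16.22

Talus's profit: π_T = (186 - 3Q)q_T - (58q_T). Setting ∂π_T/∂q_T = 0: 128 - 6q_T - 3(q_J) = 0.
Juno's profit: π_J = (186 - 3Q)q_J - (49q_J). Setting ∂π_J/∂q_J = 0: 137 - 6q_J - 3(q_T) = 0.
So q_T = (128 - 3q_J)/6 and q_J = (137 - 3q_T)/6.
Solving the pair: q_T = 119/9, q_J = 146/9.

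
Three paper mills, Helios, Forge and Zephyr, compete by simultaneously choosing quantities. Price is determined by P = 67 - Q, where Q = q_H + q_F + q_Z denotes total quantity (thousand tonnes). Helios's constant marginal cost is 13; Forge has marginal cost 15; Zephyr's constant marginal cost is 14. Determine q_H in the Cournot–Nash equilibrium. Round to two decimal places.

14.25

Helios's profit: π_H = (67 - Q)q_H - (13q_H). Setting ∂π_H/∂q_H = 0: 54 - 2q_H - (q_F + q_Z) = 0.
Forge's profit: π_F = (67 - Q)q_F - (15q_F). Setting ∂π_F/∂q_F = 0: 52 - 2q_F - (q_H + q_Z) = 0.
Zephyr's first-order condition: 53 - 2q_Z - (q_H + q_F) = 0.
Adding the 3 first-order conditions: 159 − 4Q = 0, so Q = 159/4.
Back-substituting: q_H = (54 − 159/4) = 57/4, q_F = (52 − 159/4) = 49/4, q_Z = (53 − 159/4) = 53/4.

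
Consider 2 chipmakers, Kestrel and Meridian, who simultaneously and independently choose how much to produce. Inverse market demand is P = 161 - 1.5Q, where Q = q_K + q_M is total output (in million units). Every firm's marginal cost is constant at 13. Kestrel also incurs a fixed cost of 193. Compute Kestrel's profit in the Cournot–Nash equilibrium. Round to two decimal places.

A representative firm's profit is π_i = q_i(161 - 1.5Q) - 13q_i.
First-order condition (treating rivals' output as given): 148 - 3q_i - (3/2)q_j = 0.
By symmetry each firm produces the same amount; substituting q_j = q_i yields q_i = 148/(9/2) = 296/9.
Price P = 161 - (3/2)·(592/9) = 187/3.
Kestrel's profit: (187/3 - 13)·(296/9) - 193 = 1429.5185.

1429.52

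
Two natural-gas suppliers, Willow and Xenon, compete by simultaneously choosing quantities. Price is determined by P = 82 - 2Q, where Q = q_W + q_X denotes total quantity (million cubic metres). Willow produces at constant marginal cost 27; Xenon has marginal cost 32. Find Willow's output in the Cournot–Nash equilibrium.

Willow's profit: π_W = (82 - 2Q)q_W - (27q_W). Setting ∂π_W/∂q_W = 0: 55 - 4q_W - 2(q_X) = 0.
Xenon's first-order condition: 50 - 4q_X - 2(q_W) = 0.
Rearranging gives the reaction functions q_W = (55 - 2q_X)/4 and q_X = (50 - 2q_W)/4.
Substituting one into the other gives q_W = 10 and q_X = 15/2.

10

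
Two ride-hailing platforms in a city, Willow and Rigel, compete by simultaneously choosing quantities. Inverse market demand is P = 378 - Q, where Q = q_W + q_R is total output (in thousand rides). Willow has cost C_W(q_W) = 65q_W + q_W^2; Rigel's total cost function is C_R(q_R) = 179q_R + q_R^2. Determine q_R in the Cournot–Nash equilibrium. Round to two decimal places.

32.20

Willow's profit: π_W = (378 - Q)q_W - (65q_W + q_W²). Setting ∂π_W/∂q_W = 0: 313 - 4q_W - (q_R) = 0.
Rigel's first-order condition: 199 - 4q_R - (q_W) = 0.
So q_W = (313 - q_R)/4 and q_R = (199 - q_W)/4.
Substituting one into the other gives q_W = 351/5 and q_R = 161/5.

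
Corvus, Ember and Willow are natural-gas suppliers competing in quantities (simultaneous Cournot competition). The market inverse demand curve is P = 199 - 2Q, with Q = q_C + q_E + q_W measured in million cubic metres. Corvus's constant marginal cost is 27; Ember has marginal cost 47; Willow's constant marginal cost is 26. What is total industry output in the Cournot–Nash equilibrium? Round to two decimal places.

62.13

Corvus's profit: π_C = (199 - 2Q)q_C - (27q_C). Setting ∂π_C/∂q_C = 0: 172 - 4q_C - 2(q_E + q_W) = 0.
Ember's profit: π_E = (199 - 2Q)q_E - (47q_E). Setting ∂π_E/∂q_E = 0: 152 - 4q_E - 2(q_C + q_W) = 0.
Willow's profit: π_W = (199 - 2Q)q_W - (26q_W). Setting ∂π_W/∂q_W = 0: 173 - 4q_W - 2(q_C + q_E) = 0.
Summing all 3 equations gives 497 − 8Q = 0, hence Q = 497/8.
Back-substituting: q_C = (172 − 497/4)/2 = 191/8, q_E = (152 − 497/4)/2 = 111/8, q_W = (173 − 497/4)/2 = 195/8.
Total output Q = 191/8 + 111/8 + 195/8 = 497/8.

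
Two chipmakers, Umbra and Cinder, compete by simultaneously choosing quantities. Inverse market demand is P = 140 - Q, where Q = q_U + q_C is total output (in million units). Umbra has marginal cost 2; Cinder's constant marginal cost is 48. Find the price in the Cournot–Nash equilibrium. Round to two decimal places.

63.33

Umbra's profit: π_U = (140 - Q)q_U - (2q_U). Setting ∂π_U/∂q_U = 0: 138 - 2q_U - (q_C) = 0.
Cinder's first-order condition: 92 - 2q_C - (q_U) = 0.
So q_U = (138 - q_C)/2 and q_C = (92 - q_U)/2.
Substituting one into the other gives q_U = 184/3 and q_C = 46/3.
Total output Q = 230/3, so price P = 140 - 230/3 = 190/3.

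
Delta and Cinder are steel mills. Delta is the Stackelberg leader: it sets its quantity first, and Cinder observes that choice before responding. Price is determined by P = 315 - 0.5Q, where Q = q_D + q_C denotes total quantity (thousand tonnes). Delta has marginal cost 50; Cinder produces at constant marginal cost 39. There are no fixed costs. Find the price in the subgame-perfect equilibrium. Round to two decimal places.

Solve by backward induction. Given q_D, the follower Cinder maximises π_C = (315 - (1/2)q_D - (1/2)q_C)q_C - 39q_C.
∂π_C/∂q_C = 276 - (1/2)q_D - q_C = 0 gives the reaction function q_C = (276 - (1/2)q_D).
The leader anticipates this reaction. Substituting into P = 315 - 0.5Q gives P = 177 - (1/4)q_D, so π_D = (177 - (1/4)q_D)q_D - 50q_D.
Leader FOC: 127 - (1/2)q_D = 0, so q_D = 254.
Then q_C = (276 - (1/2)·254) = 149.
Total output Q = 403, so price P = 315 - (1/2)·403 = 227/2.

113.50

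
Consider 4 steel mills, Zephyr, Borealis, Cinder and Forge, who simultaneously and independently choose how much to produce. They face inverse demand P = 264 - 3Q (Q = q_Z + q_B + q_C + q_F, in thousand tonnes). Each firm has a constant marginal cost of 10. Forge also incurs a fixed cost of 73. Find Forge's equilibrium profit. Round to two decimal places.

787.21

Each firm earns π_i = (264 - 3Q)q_i - 10q_i.
Setting ∂π_i/∂q_i = 0 with rivals' quantities fixed: 254 - 6q_i - 3·Σ_{j≠i} q_j = 0.
By symmetry each firm produces the same amount; substituting Σ_{j≠i} q_j = 3q_i yields q_i = 254/15.
Price P = 264 - 3·(1016/15) = 304/5.
Forge's profit: (304/5 - 10)·(254/15) - 73 = 787.2133.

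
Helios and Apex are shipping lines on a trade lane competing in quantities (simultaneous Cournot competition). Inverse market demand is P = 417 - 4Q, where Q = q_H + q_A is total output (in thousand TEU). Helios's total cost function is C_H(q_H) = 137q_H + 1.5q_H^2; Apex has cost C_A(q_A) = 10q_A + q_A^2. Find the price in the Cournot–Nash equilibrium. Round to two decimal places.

Helios's profit: π_H = (417 - 4Q)q_H - (137q_H + (3/2)q_H²). Setting ∂π_H/∂q_H = 0: 280 - 11q_H - 4(q_A) = 0.
Apex's first-order condition: 407 - 10q_A - 4(q_H) = 0.
Best responses: q_H = (280 - 4q_A)/11, q_A = (407 - 4q_H)/10.
Substituting one into the other gives q_H = 586/47 and q_A = 35.7128.
Total output Q = 48.1809, so price P = 417 - 4·48.1809 = 224.2766.

224.28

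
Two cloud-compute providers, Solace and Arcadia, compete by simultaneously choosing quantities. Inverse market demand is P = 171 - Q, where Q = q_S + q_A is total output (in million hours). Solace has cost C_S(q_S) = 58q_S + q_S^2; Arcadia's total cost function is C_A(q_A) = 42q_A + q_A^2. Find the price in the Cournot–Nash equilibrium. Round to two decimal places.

122.60

Solace's profit: π_S = (171 - Q)q_S - (58q_S + q_S²). Setting ∂π_S/∂q_S = 0: 113 - 4q_S - (q_A) = 0.
Arcadia's first-order condition: 129 - 4q_A - (q_S) = 0.
So q_S = (113 - q_A)/4 and q_A = (129 - q_S)/4.
Substituting one into the other gives q_S = 323/15 and q_A = 403/15.
Total output Q = 242/5, so price P = 171 - 242/5 = 613/5.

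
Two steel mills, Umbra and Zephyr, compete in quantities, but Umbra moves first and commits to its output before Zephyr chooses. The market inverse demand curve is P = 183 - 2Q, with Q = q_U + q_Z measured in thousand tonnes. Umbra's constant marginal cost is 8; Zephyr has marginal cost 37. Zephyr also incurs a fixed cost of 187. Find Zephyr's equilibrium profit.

55

The follower Zephyr best-responds to any q_U: π_Z = (183 - 2Q)q_Z - 37q_Z.
Follower FOC: 146 - 2q_U - 4q_Z = 0, so q_Z(q_U) = (146 - 2q_U)/4.
The leader anticipates this reaction. Substituting into P = 183 - 2Q gives P = 110 - q_U, so π_U = (110 - q_U)q_U - 8q_U.
Maximising: ∂π_U/∂q_U = 102 - 2q_U = 0, giving q_U = 51.
Then q_Z = (146 - 2·51)/4 = 11.
Price P = 183 - 2·62 = 59.
Zephyr's profit: (59 - 37)·11 - 187 = 55.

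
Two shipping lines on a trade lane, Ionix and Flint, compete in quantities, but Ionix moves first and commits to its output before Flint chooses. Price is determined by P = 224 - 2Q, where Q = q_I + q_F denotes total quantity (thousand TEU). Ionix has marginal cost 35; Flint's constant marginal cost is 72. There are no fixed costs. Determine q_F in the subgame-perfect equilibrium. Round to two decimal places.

9.75

The follower Flint best-responds to any q_I: π_F = (224 - 2Q)q_F - 72q_F.
Setting the follower's marginal profit to zero, 152 - 2q_I - 4q_F = 0, i.e. q_F = (152 - 2q_I)/4.
Ionix substitutes q_F(q_I) into its own profit: π_I = q_I(224 - 2q_I - (152 - 2q_I)/2) - 35q_I = (148 - q_I)q_I - 35q_I.
Leader FOC: 113 - 2q_I = 0, so q_I = 113/2.
Then q_F = (152 - 2·(113/2))/4 = 39/4.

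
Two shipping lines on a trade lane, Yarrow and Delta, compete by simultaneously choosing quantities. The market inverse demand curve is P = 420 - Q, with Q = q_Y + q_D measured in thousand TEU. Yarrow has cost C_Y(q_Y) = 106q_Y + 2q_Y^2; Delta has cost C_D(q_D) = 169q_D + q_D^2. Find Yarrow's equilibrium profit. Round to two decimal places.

5727.93

Yarrow's profit: π_Y = (420 - Q)q_Y - (106q_Y + 2q_Y²). Setting ∂π_Y/∂q_Y = 0: 314 - 6q_Y - (q_D) = 0.
Delta's first-order condition: 251 - 4q_D - (q_Y) = 0.
Best responses: q_Y = (314 - q_D)/6, q_D = (251 - q_Y)/4.
Solving the pair: q_Y = 1005/23, q_D = 1192/23.
Price P = 420 - 95.5217 = 324.4783.
Yarrow's profit: 324.4783·(1005/23) - 106·(1005/23) - 2(1005/23)² = 5727.9301.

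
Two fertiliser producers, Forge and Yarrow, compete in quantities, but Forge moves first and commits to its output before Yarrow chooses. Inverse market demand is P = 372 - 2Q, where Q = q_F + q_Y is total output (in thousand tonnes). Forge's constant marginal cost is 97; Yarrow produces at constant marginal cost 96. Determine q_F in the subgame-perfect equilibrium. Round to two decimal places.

68.50

Solve by backward induction. Given q_F, the follower Yarrow maximises π_Y = (372 - 2q_F - 2q_Y)q_Y - 96q_Y.
∂π_Y/∂q_Y = 276 - 2q_F - 4q_Y = 0 gives the reaction function q_Y = (276 - 2q_F)/4.
The leader anticipates this reaction. Substituting into P = 372 - 2Q gives P = 234 - q_F, so π_F = (234 - q_F)q_F - 97q_F.
Leader FOC: 137 - 2q_F = 0, so q_F = 137/2.
Then q_Y = (276 - 2·(137/2))/4 = 139/4.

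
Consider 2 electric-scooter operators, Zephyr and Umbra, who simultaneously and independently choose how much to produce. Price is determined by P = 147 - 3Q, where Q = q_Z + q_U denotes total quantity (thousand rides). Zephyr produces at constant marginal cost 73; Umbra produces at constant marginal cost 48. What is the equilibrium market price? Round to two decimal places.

Zephyr's profit: π_Z = (147 - 3Q)q_Z - (73q_Z). Setting ∂π_Z/∂q_Z = 0: 74 - 6q_Z - 3(q_U) = 0.
Umbra's first-order condition: 99 - 6q_U - 3(q_Z) = 0.
Rearranging gives the reaction functions q_Z = (74 - 3q_U)/6 and q_U = (99 - 3q_Z)/6.
Substituting one into the other gives q_Z = 49/9 and q_U = 124/9.
Total output Q = 173/9, so price P = 147 - 3·(173/9) = 268/3.

89.33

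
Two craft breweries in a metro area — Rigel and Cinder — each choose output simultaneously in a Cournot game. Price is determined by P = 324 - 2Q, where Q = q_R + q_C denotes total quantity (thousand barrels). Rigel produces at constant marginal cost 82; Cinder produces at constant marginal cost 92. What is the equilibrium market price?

Rigel's profit: π_R = (324 - 2Q)q_R - (82q_R). Setting ∂π_R/∂q_R = 0: 242 - 4q_R - 2(q_C) = 0.
Cinder's first-order condition: 232 - 4q_C - 2(q_R) = 0.
Best responses: q_R = (242 - 2q_C)/4, q_C = (232 - 2q_R)/4.
Solving the pair: q_R = 42, q_C = 37.
Total output Q = 79, so price P = 324 - 2·79 = 166.

166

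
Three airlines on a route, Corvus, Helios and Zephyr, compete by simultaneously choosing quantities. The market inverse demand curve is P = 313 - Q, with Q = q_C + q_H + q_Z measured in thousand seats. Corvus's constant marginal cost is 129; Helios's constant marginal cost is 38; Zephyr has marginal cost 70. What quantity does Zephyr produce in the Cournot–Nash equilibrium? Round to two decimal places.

Corvus's profit: π_C = (313 - Q)q_C - (129q_C). Setting ∂π_C/∂q_C = 0: 184 - 2q_C - (q_H + q_Z) = 0.
Helios's first-order condition: 275 - 2q_H - (q_C + q_Z) = 0.
Zephyr's profit: π_Z = (313 - Q)q_Z - (70q_Z). Setting ∂π_Z/∂q_Z = 0: 243 - 2q_Z - (q_C + q_H) = 0.
Adding the 3 conditions: 702 − 2Q − 2Q = 0, i.e. Q = 351/2.
Back-substituting: q_C = (184 − 351/2) = 17/2, q_H = (275 − 351/2) = 199/2, q_Z = (243 − 351/2) = 135/2.

67.50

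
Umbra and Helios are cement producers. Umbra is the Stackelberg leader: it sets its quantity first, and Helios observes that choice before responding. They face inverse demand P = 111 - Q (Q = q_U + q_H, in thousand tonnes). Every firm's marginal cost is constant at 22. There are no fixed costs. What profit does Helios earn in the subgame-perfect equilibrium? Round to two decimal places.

Solve by backward induction. Given q_U, the follower Helios maximises π_H = (111 - q_U - q_H)q_H - 22q_H.
Setting the follower's marginal profit to zero, 89 - q_U - 2q_H = 0, i.e. q_H = (89 - q_U)/2.
Umbra substitutes q_H(q_U) into its own profit: π_U = q_U(111 - q_U - (89 - q_U)/2) - 22q_U = (133/2 - (1/2)q_U)q_U - 22q_U.
Leader FOC: 89/2 - q_U = 0, so q_U = 89/2.
Then q_H = (89 - 89/2)/2 = 89/4.
Price P = 111 - 267/4 = 177/4.
Helios's profit: (177/4 - 22)·(89/4) = 495.0625.

495.06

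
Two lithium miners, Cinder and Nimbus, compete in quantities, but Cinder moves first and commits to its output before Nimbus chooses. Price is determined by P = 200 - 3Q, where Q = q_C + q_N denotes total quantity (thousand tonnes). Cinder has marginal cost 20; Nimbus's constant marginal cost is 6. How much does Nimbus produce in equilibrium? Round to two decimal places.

The follower Nimbus best-responds to any q_C: π_N = (200 - 3Q)q_N - 6q_N.
Setting the follower's marginal profit to zero, 194 - 3q_C - 6q_N = 0, i.e. q_N = (194 - 3q_C)/6.
The leader anticipates this reaction. Substituting into P = 200 - 3Q gives P = 103 - (3/2)q_C, so π_C = (103 - (3/2)q_C)q_C - 20q_C.
Leader FOC: 83 - 3q_C = 0, so q_C = 83/3.
Then q_N = (194 - 3·(83/3))/6 = 37/2.

18.50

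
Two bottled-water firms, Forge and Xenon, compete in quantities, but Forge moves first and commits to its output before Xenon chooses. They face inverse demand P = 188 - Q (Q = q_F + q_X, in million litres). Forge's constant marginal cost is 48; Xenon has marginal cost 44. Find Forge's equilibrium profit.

2312

Solve by backward induction. Given q_F, the follower Xenon maximises π_X = (188 - q_F - q_X)q_X - 44q_X.
Follower FOC: 144 - q_F - 2q_X = 0, so q_X(q_F) = (144 - q_F)/2.
The leader anticipates this reaction. Substituting into P = 188 - Q gives P = 116 - (1/2)q_F, so π_F = (116 - (1/2)q_F)q_F - 48q_F.
Maximising: ∂π_F/∂q_F = 68 - q_F = 0, giving q_F = 68.
Then q_X = (144 - 68)/2 = 38.
Price P = 188 - 106 = 82.
Forge's profit: (82 - 48)·68 = 2312.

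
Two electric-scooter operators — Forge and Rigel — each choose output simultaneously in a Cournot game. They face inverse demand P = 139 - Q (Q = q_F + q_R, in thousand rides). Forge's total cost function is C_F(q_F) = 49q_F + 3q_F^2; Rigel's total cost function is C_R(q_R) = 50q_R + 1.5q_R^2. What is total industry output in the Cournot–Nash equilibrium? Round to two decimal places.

Forge's profit: π_F = (139 - Q)q_F - (49q_F + 3q_F²). Setting ∂π_F/∂q_F = 0: 90 - 8q_F - (q_R) = 0.
Rigel's profit: π_R = (139 - Q)q_R - (50q_R + (3/2)q_R²). Setting ∂π_R/∂q_R = 0: 89 - 5q_R - (q_F) = 0.
Best responses: q_F = (90 - q_R)/8, q_R = (89 - q_F)/5.
Substituting one into the other gives q_F = 361/39 and q_R = 622/39.
Total output Q = 361/39 + 622/39 = 983/39.

25.21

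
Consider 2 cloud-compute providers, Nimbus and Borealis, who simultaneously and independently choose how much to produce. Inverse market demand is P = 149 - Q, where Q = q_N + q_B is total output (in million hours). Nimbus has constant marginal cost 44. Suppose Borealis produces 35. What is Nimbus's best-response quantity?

35

With the rival's output fixed at 35, Nimbus's profit is π_N = (149 - 35 - q_N)q_N - (44q_N) = (114 - q_N)q_N - (44q_N).
∂π_N/∂q_N = 70 - 2q_N = 0, so q_N = 35.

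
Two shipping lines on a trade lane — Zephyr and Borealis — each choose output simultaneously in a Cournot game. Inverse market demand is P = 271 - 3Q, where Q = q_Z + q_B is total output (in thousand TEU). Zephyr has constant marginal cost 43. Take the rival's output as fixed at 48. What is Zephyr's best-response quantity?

With the rival's output fixed at 48, Zephyr's profit is π_Z = (271 - 3·48 - 3q_Z)q_Z - (43q_Z) = (127 - 3q_Z)q_Z - (43q_Z).
∂π_Z/∂q_Z = 84 - 6q_Z = 0, so q_Z = 14.

14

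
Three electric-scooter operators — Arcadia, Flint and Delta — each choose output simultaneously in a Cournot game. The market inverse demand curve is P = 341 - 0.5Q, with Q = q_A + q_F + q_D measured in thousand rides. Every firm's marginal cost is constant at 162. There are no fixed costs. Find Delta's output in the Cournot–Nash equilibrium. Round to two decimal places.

Each firm earns π_i = (341 - 0.5Q)q_i - 162q_i.
Setting ∂π_i/∂q_i = 0 with rivals' quantities fixed: 179 - q_i - (1/2)·Σ_{j≠i} q_j = 0.
By symmetry each firm produces the same amount; substituting Σ_{j≠i} q_j = 2q_i yields q_i = 179/2.

89.50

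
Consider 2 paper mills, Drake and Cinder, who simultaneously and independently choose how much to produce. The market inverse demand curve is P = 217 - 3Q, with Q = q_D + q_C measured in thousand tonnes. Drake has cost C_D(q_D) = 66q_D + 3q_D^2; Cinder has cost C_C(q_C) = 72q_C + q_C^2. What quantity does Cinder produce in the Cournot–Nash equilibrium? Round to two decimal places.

14.79

Drake's profit: π_D = (217 - 3Q)q_D - (66q_D + 3q_D²). Setting ∂π_D/∂q_D = 0: 151 - 12q_D - 3(q_C) = 0.
Cinder's first-order condition: 145 - 8q_C - 3(q_D) = 0.
Rearranging gives the reaction functions q_D = (151 - 3q_C)/12 and q_C = (145 - 3q_D)/8.
Substituting one into the other gives q_D = 773/87 and q_C = 429/29.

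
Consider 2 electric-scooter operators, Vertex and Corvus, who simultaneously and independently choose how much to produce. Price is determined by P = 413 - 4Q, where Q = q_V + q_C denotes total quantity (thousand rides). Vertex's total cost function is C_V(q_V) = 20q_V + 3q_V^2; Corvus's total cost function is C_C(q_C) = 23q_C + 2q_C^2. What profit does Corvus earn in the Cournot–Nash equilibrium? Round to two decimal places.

Vertex's profit: π_V = (413 - 4Q)q_V - (20q_V + 3q_V²). Setting ∂π_V/∂q_V = 0: 393 - 14q_V - 4(q_C) = 0.
Corvus's profit: π_C = (413 - 4Q)q_C - (23q_C + 2q_C²). Setting ∂π_C/∂q_C = 0: 390 - 12q_C - 4(q_V) = 0.
So q_V = (393 - 4q_C)/14 and q_C = (390 - 4q_V)/12.
Solving the pair: q_V = 789/38, q_C = 486/19.
Price P = 413 - 4·(1761/38) = 227.6316.
Corvus's profit: 227.6316·(486/19) - 23·(486/19) - 2(486/19)² = 3925.6953.

3925.70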